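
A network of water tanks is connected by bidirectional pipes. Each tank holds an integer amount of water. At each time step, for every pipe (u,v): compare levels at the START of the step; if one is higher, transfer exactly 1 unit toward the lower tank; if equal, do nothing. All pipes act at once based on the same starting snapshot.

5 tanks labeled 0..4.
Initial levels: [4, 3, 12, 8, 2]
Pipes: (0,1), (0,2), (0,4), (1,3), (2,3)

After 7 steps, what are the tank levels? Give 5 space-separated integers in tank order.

Answer: 5 7 7 4 6

Derivation:
Step 1: flows [0->1,2->0,0->4,3->1,2->3] -> levels [3 5 10 8 3]
Step 2: flows [1->0,2->0,0=4,3->1,2->3] -> levels [5 5 8 8 3]
Step 3: flows [0=1,2->0,0->4,3->1,2=3] -> levels [5 6 7 7 4]
Step 4: flows [1->0,2->0,0->4,3->1,2=3] -> levels [6 6 6 6 5]
Step 5: flows [0=1,0=2,0->4,1=3,2=3] -> levels [5 6 6 6 6]
Step 6: flows [1->0,2->0,4->0,1=3,2=3] -> levels [8 5 5 6 5]
Step 7: flows [0->1,0->2,0->4,3->1,3->2] -> levels [5 7 7 4 6]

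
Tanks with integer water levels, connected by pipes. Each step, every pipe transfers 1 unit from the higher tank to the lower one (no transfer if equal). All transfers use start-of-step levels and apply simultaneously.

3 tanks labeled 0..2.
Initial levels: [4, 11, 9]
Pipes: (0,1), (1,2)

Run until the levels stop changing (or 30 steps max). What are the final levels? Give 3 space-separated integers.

Step 1: flows [1->0,1->2] -> levels [5 9 10]
Step 2: flows [1->0,2->1] -> levels [6 9 9]
Step 3: flows [1->0,1=2] -> levels [7 8 9]
Step 4: flows [1->0,2->1] -> levels [8 8 8]
Step 5: flows [0=1,1=2] -> levels [8 8 8]
  -> stable (no change)

Answer: 8 8 8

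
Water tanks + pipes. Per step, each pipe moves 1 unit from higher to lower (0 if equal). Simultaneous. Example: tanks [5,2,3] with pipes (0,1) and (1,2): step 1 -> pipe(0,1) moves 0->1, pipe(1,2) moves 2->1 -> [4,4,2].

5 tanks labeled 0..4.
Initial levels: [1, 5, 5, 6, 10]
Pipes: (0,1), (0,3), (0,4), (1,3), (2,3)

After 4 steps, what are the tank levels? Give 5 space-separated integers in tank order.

Answer: 5 5 5 6 6

Derivation:
Step 1: flows [1->0,3->0,4->0,3->1,3->2] -> levels [4 5 6 3 9]
Step 2: flows [1->0,0->3,4->0,1->3,2->3] -> levels [5 3 5 6 8]
Step 3: flows [0->1,3->0,4->0,3->1,3->2] -> levels [6 5 6 3 7]
Step 4: flows [0->1,0->3,4->0,1->3,2->3] -> levels [5 5 5 6 6]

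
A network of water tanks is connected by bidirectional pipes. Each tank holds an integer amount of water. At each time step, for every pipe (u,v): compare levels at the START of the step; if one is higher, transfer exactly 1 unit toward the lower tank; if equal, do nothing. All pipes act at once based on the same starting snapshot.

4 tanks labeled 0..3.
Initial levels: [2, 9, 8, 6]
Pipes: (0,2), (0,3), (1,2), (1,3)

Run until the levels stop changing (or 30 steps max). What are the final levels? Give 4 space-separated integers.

Answer: 8 7 5 5

Derivation:
Step 1: flows [2->0,3->0,1->2,1->3] -> levels [4 7 8 6]
Step 2: flows [2->0,3->0,2->1,1->3] -> levels [6 7 6 6]
Step 3: flows [0=2,0=3,1->2,1->3] -> levels [6 5 7 7]
Step 4: flows [2->0,3->0,2->1,3->1] -> levels [8 7 5 5]
Step 5: flows [0->2,0->3,1->2,1->3] -> levels [6 5 7 7]
  -> period-2 cycle: step 5 state = step 3 state; never stabilizes
  -> state at step 30: (30-3) mod 2 = 1, same as step 4 -> [8 7 5 5]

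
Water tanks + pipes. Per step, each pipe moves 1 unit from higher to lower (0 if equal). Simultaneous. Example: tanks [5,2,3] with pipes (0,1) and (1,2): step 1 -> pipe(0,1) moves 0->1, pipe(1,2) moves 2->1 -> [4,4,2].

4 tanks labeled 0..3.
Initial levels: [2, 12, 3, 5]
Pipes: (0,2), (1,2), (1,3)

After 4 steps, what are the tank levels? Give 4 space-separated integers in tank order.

Step 1: flows [2->0,1->2,1->3] -> levels [3 10 3 6]
Step 2: flows [0=2,1->2,1->3] -> levels [3 8 4 7]
Step 3: flows [2->0,1->2,1->3] -> levels [4 6 4 8]
Step 4: flows [0=2,1->2,3->1] -> levels [4 6 5 7]

Answer: 4 6 5 7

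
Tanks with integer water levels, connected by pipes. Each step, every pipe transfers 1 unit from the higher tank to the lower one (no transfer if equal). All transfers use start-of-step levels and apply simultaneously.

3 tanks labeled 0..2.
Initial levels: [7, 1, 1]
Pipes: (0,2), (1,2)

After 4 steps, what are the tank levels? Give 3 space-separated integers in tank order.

Step 1: flows [0->2,1=2] -> levels [6 1 2]
Step 2: flows [0->2,2->1] -> levels [5 2 2]
Step 3: flows [0->2,1=2] -> levels [4 2 3]
Step 4: flows [0->2,2->1] -> levels [3 3 3]

Answer: 3 3 3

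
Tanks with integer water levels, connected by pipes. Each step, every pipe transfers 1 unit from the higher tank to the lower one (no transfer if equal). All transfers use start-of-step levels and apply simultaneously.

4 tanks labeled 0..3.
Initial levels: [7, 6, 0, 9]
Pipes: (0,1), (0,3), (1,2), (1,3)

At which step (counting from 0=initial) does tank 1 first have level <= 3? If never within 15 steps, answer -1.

Step 1: flows [0->1,3->0,1->2,3->1] -> levels [7 7 1 7]
Step 2: flows [0=1,0=3,1->2,1=3] -> levels [7 6 2 7]
Step 3: flows [0->1,0=3,1->2,3->1] -> levels [6 7 3 6]
Step 4: flows [1->0,0=3,1->2,1->3] -> levels [7 4 4 7]
Step 5: flows [0->1,0=3,1=2,3->1] -> levels [6 6 4 6]
Step 6: flows [0=1,0=3,1->2,1=3] -> levels [6 5 5 6]
Step 7: flows [0->1,0=3,1=2,3->1] -> levels [5 7 5 5]
Step 8: flows [1->0,0=3,1->2,1->3] -> levels [6 4 6 6]
Step 9: flows [0->1,0=3,2->1,3->1] -> levels [5 7 5 5]
  -> period-2 cycle (repeats step 7); tank 1 never drops to <=3
Tank 1 never reaches <=3 within 15 steps

Answer: -1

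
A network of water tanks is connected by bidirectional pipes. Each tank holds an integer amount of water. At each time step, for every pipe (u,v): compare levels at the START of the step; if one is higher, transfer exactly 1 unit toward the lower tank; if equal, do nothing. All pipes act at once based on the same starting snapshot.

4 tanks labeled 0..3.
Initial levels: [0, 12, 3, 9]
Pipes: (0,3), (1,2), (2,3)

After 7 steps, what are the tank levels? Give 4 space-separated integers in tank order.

Answer: 6 6 7 5

Derivation:
Step 1: flows [3->0,1->2,3->2] -> levels [1 11 5 7]
Step 2: flows [3->0,1->2,3->2] -> levels [2 10 7 5]
Step 3: flows [3->0,1->2,2->3] -> levels [3 9 7 5]
Step 4: flows [3->0,1->2,2->3] -> levels [4 8 7 5]
Step 5: flows [3->0,1->2,2->3] -> levels [5 7 7 5]
Step 6: flows [0=3,1=2,2->3] -> levels [5 7 6 6]
Step 7: flows [3->0,1->2,2=3] -> levels [6 6 7 5]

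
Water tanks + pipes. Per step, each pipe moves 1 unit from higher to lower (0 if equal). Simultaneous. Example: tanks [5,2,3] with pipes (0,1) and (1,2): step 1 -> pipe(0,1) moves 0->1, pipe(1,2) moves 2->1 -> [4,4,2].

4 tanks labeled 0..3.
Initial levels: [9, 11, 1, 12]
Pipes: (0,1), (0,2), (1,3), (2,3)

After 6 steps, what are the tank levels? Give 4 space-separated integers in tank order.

Step 1: flows [1->0,0->2,3->1,3->2] -> levels [9 11 3 10]
Step 2: flows [1->0,0->2,1->3,3->2] -> levels [9 9 5 10]
Step 3: flows [0=1,0->2,3->1,3->2] -> levels [8 10 7 8]
Step 4: flows [1->0,0->2,1->3,3->2] -> levels [8 8 9 8]
Step 5: flows [0=1,2->0,1=3,2->3] -> levels [9 8 7 9]
Step 6: flows [0->1,0->2,3->1,3->2] -> levels [7 10 9 7]

Answer: 7 10 9 7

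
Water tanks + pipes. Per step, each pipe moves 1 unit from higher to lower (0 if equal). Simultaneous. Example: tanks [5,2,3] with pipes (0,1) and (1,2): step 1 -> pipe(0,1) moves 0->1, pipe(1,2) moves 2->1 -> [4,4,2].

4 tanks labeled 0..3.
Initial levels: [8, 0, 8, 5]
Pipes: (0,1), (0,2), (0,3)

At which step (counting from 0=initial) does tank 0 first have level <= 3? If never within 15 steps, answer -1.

Step 1: flows [0->1,0=2,0->3] -> levels [6 1 8 6]
Step 2: flows [0->1,2->0,0=3] -> levels [6 2 7 6]
Step 3: flows [0->1,2->0,0=3] -> levels [6 3 6 6]
Step 4: flows [0->1,0=2,0=3] -> levels [5 4 6 6]
Step 5: flows [0->1,2->0,3->0] -> levels [6 5 5 5]
Step 6: flows [0->1,0->2,0->3] -> levels [3 6 6 6]
Tank 0 first reaches <=3 at step 6

Answer: 6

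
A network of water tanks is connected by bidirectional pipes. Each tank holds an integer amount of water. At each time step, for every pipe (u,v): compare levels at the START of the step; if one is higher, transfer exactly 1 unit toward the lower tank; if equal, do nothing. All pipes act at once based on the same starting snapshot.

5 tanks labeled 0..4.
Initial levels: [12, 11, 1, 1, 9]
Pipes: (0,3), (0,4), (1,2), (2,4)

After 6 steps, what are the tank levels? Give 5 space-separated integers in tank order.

Answer: 7 7 8 6 6

Derivation:
Step 1: flows [0->3,0->4,1->2,4->2] -> levels [10 10 3 2 9]
Step 2: flows [0->3,0->4,1->2,4->2] -> levels [8 9 5 3 9]
Step 3: flows [0->3,4->0,1->2,4->2] -> levels [8 8 7 4 7]
Step 4: flows [0->3,0->4,1->2,2=4] -> levels [6 7 8 5 8]
Step 5: flows [0->3,4->0,2->1,2=4] -> levels [6 8 7 6 7]
Step 6: flows [0=3,4->0,1->2,2=4] -> levels [7 7 8 6 6]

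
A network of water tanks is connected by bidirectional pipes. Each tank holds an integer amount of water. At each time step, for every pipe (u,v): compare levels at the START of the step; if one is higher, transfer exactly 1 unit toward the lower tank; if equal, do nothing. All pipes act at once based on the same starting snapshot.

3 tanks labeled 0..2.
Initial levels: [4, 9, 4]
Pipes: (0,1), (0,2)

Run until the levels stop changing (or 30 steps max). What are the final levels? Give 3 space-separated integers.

Step 1: flows [1->0,0=2] -> levels [5 8 4]
Step 2: flows [1->0,0->2] -> levels [5 7 5]
Step 3: flows [1->0,0=2] -> levels [6 6 5]
Step 4: flows [0=1,0->2] -> levels [5 6 6]
Step 5: flows [1->0,2->0] -> levels [7 5 5]
Step 6: flows [0->1,0->2] -> levels [5 6 6]
  -> period-2 cycle: step 6 state = step 4 state; never stabilizes
  -> state at step 30: (30-4) mod 2 = 0, same as step 4 -> [5 6 6]

Answer: 5 6 6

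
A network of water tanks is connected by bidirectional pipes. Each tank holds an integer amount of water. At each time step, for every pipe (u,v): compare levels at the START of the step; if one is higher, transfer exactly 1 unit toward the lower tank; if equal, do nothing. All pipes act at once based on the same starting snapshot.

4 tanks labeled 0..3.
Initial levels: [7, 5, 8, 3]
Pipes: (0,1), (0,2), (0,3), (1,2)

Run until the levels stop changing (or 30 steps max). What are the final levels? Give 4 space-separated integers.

Step 1: flows [0->1,2->0,0->3,2->1] -> levels [6 7 6 4]
Step 2: flows [1->0,0=2,0->3,1->2] -> levels [6 5 7 5]
Step 3: flows [0->1,2->0,0->3,2->1] -> levels [5 7 5 6]
Step 4: flows [1->0,0=2,3->0,1->2] -> levels [7 5 6 5]
Step 5: flows [0->1,0->2,0->3,2->1] -> levels [4 7 6 6]
Step 6: flows [1->0,2->0,3->0,1->2] -> levels [7 5 6 5]
  -> period-2 cycle: step 6 state = step 4 state; never stabilizes
  -> state at step 30: (30-4) mod 2 = 0, same as step 4 -> [7 5 6 5]

Answer: 7 5 6 5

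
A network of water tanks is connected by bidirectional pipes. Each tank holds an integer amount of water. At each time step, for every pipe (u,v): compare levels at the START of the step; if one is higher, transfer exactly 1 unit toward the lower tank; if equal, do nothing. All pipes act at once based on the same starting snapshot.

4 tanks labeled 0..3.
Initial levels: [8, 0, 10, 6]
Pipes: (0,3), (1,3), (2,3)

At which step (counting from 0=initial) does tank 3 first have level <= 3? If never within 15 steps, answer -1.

Answer: -1

Derivation:
Step 1: flows [0->3,3->1,2->3] -> levels [7 1 9 7]
Step 2: flows [0=3,3->1,2->3] -> levels [7 2 8 7]
Step 3: flows [0=3,3->1,2->3] -> levels [7 3 7 7]
Step 4: flows [0=3,3->1,2=3] -> levels [7 4 7 6]
Step 5: flows [0->3,3->1,2->3] -> levels [6 5 6 7]
Step 6: flows [3->0,3->1,3->2] -> levels [7 6 7 4]
Step 7: flows [0->3,1->3,2->3] -> levels [6 5 6 7]
  -> period-2 cycle (repeats step 5); tank 3 never drops to <=3
Tank 3 never reaches <=3 within 15 steps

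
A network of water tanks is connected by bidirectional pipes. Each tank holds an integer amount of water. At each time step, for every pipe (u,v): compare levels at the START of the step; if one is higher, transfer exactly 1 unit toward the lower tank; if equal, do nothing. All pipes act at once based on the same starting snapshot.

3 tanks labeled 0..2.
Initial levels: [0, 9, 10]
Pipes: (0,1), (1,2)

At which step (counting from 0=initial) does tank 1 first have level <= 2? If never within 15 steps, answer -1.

Answer: -1

Derivation:
Step 1: flows [1->0,2->1] -> levels [1 9 9]
Step 2: flows [1->0,1=2] -> levels [2 8 9]
Step 3: flows [1->0,2->1] -> levels [3 8 8]
Step 4: flows [1->0,1=2] -> levels [4 7 8]
Step 5: flows [1->0,2->1] -> levels [5 7 7]
Step 6: flows [1->0,1=2] -> levels [6 6 7]
Step 7: flows [0=1,2->1] -> levels [6 7 6]
Step 8: flows [1->0,1->2] -> levels [7 5 7]
Step 9: flows [0->1,2->1] -> levels [6 7 6]
  -> period-2 cycle (repeats step 7); tank 1 never drops to <=2
Tank 1 never reaches <=2 within 15 steps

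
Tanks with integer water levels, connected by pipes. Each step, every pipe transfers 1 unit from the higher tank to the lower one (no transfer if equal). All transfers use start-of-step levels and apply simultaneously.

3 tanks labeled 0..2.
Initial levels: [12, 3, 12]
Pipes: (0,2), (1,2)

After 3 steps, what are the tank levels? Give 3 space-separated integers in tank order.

Answer: 11 6 10

Derivation:
Step 1: flows [0=2,2->1] -> levels [12 4 11]
Step 2: flows [0->2,2->1] -> levels [11 5 11]
Step 3: flows [0=2,2->1] -> levels [11 6 10]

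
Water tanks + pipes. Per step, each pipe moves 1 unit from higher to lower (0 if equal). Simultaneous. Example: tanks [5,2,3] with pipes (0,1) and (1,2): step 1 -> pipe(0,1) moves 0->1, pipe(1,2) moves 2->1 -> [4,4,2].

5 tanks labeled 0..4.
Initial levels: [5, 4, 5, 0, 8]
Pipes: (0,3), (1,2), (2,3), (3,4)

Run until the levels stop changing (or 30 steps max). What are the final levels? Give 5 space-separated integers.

Step 1: flows [0->3,2->1,2->3,4->3] -> levels [4 5 3 3 7]
Step 2: flows [0->3,1->2,2=3,4->3] -> levels [3 4 4 5 6]
Step 3: flows [3->0,1=2,3->2,4->3] -> levels [4 4 5 4 5]
Step 4: flows [0=3,2->1,2->3,4->3] -> levels [4 5 3 6 4]
Step 5: flows [3->0,1->2,3->2,3->4] -> levels [5 4 5 3 5]
Step 6: flows [0->3,2->1,2->3,4->3] -> levels [4 5 3 6 4]
  -> period-2 cycle: step 6 state = step 4 state; never stabilizes
  -> state at step 30: (30-4) mod 2 = 0, same as step 4 -> [4 5 3 6 4]

Answer: 4 5 3 6 4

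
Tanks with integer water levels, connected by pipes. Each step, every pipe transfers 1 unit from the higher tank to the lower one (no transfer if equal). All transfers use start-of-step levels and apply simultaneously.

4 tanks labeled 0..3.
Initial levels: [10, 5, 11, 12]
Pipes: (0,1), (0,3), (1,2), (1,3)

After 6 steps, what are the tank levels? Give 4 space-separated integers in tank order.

Answer: 9 11 9 9

Derivation:
Step 1: flows [0->1,3->0,2->1,3->1] -> levels [10 8 10 10]
Step 2: flows [0->1,0=3,2->1,3->1] -> levels [9 11 9 9]
Step 3: flows [1->0,0=3,1->2,1->3] -> levels [10 8 10 10]
  -> period-2 cycle: step 3 state = step 1 state
  -> state at step 6: (6-1) mod 2 = 1, same as step 2 -> [9 11 9 9]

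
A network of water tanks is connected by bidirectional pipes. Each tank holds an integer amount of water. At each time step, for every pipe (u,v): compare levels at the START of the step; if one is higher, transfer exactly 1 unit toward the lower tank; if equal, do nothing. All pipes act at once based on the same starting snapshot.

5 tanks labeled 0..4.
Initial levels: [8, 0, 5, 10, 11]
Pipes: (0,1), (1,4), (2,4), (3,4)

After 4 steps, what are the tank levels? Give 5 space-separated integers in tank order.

Answer: 6 6 7 8 7

Derivation:
Step 1: flows [0->1,4->1,4->2,4->3] -> levels [7 2 6 11 8]
Step 2: flows [0->1,4->1,4->2,3->4] -> levels [6 4 7 10 7]
Step 3: flows [0->1,4->1,2=4,3->4] -> levels [5 6 7 9 7]
Step 4: flows [1->0,4->1,2=4,3->4] -> levels [6 6 7 8 7]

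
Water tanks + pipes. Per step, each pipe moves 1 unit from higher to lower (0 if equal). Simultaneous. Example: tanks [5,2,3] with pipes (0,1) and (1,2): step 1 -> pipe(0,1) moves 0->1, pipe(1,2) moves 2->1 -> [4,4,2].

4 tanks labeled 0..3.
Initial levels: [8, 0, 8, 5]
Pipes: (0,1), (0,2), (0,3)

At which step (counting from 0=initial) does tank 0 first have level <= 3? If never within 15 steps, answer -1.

Step 1: flows [0->1,0=2,0->3] -> levels [6 1 8 6]
Step 2: flows [0->1,2->0,0=3] -> levels [6 2 7 6]
Step 3: flows [0->1,2->0,0=3] -> levels [6 3 6 6]
Step 4: flows [0->1,0=2,0=3] -> levels [5 4 6 6]
Step 5: flows [0->1,2->0,3->0] -> levels [6 5 5 5]
Step 6: flows [0->1,0->2,0->3] -> levels [3 6 6 6]
Tank 0 first reaches <=3 at step 6

Answer: 6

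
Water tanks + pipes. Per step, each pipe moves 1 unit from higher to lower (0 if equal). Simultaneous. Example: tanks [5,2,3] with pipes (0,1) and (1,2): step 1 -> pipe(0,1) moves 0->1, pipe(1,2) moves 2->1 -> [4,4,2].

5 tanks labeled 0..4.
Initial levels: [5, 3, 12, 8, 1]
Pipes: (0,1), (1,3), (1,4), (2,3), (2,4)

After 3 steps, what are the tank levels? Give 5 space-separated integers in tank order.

Step 1: flows [0->1,3->1,1->4,2->3,2->4] -> levels [4 4 10 8 3]
Step 2: flows [0=1,3->1,1->4,2->3,2->4] -> levels [4 4 8 8 5]
Step 3: flows [0=1,3->1,4->1,2=3,2->4] -> levels [4 6 7 7 5]

Answer: 4 6 7 7 5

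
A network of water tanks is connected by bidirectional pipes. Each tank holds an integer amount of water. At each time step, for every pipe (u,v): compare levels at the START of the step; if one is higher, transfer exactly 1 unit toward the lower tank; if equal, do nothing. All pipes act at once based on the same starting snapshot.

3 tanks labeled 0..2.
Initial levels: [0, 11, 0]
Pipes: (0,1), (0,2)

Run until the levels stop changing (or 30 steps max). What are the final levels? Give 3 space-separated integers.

Answer: 3 4 4

Derivation:
Step 1: flows [1->0,0=2] -> levels [1 10 0]
Step 2: flows [1->0,0->2] -> levels [1 9 1]
Step 3: flows [1->0,0=2] -> levels [2 8 1]
Step 4: flows [1->0,0->2] -> levels [2 7 2]
Step 5: flows [1->0,0=2] -> levels [3 6 2]
Step 6: flows [1->0,0->2] -> levels [3 5 3]
Step 7: flows [1->0,0=2] -> levels [4 4 3]
Step 8: flows [0=1,0->2] -> levels [3 4 4]
Step 9: flows [1->0,2->0] -> levels [5 3 3]
Step 10: flows [0->1,0->2] -> levels [3 4 4]
  -> period-2 cycle: step 10 state = step 8 state; never stabilizes
  -> state at step 30: (30-8) mod 2 = 0, same as step 8 -> [3 4 4]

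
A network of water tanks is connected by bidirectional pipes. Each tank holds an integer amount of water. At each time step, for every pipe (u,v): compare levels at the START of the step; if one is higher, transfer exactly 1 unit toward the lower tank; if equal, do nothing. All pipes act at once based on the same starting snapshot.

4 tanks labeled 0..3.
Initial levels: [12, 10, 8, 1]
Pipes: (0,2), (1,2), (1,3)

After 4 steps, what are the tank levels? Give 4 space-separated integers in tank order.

Answer: 9 8 9 5

Derivation:
Step 1: flows [0->2,1->2,1->3] -> levels [11 8 10 2]
Step 2: flows [0->2,2->1,1->3] -> levels [10 8 10 3]
Step 3: flows [0=2,2->1,1->3] -> levels [10 8 9 4]
Step 4: flows [0->2,2->1,1->3] -> levels [9 8 9 5]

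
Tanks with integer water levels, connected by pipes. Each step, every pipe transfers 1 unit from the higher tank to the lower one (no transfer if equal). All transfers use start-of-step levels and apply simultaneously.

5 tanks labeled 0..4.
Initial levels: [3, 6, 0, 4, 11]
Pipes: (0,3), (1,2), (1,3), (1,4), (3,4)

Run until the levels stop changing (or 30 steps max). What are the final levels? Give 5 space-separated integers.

Step 1: flows [3->0,1->2,1->3,4->1,4->3] -> levels [4 5 1 5 9]
Step 2: flows [3->0,1->2,1=3,4->1,4->3] -> levels [5 5 2 5 7]
Step 3: flows [0=3,1->2,1=3,4->1,4->3] -> levels [5 5 3 6 5]
Step 4: flows [3->0,1->2,3->1,1=4,3->4] -> levels [6 5 4 3 6]
Step 5: flows [0->3,1->2,1->3,4->1,4->3] -> levels [5 4 5 6 4]
Step 6: flows [3->0,2->1,3->1,1=4,3->4] -> levels [6 6 4 3 5]
Step 7: flows [0->3,1->2,1->3,1->4,4->3] -> levels [5 3 5 6 5]
Step 8: flows [3->0,2->1,3->1,4->1,3->4] -> levels [6 6 4 3 5]
  -> period-2 cycle: step 8 state = step 6 state; never stabilizes
  -> state at step 30: (30-6) mod 2 = 0, same as step 6 -> [6 6 4 3 5]

Answer: 6 6 4 3 5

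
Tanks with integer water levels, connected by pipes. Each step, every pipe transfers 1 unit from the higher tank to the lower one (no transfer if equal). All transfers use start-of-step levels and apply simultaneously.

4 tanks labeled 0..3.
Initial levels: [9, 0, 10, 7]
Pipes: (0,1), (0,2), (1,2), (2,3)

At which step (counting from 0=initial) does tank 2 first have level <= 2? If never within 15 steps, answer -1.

Step 1: flows [0->1,2->0,2->1,2->3] -> levels [9 2 7 8]
Step 2: flows [0->1,0->2,2->1,3->2] -> levels [7 4 8 7]
Step 3: flows [0->1,2->0,2->1,2->3] -> levels [7 6 5 8]
Step 4: flows [0->1,0->2,1->2,3->2] -> levels [5 6 8 7]
Step 5: flows [1->0,2->0,2->1,2->3] -> levels [7 6 5 8]
  -> period-2 cycle (repeats step 3); tank 2 never drops to <=2
Tank 2 never reaches <=2 within 15 steps

Answer: -1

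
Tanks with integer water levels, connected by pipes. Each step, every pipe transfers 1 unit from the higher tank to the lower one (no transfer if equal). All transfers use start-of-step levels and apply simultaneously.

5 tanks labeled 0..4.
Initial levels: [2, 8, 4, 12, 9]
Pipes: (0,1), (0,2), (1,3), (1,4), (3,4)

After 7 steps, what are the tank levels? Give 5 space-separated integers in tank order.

Step 1: flows [1->0,2->0,3->1,4->1,3->4] -> levels [4 9 3 10 9]
Step 2: flows [1->0,0->2,3->1,1=4,3->4] -> levels [4 9 4 8 10]
Step 3: flows [1->0,0=2,1->3,4->1,4->3] -> levels [5 8 4 10 8]
Step 4: flows [1->0,0->2,3->1,1=4,3->4] -> levels [5 8 5 8 9]
Step 5: flows [1->0,0=2,1=3,4->1,4->3] -> levels [6 8 5 9 7]
Step 6: flows [1->0,0->2,3->1,1->4,3->4] -> levels [6 7 6 7 9]
Step 7: flows [1->0,0=2,1=3,4->1,4->3] -> levels [7 7 6 8 7]

Answer: 7 7 6 8 7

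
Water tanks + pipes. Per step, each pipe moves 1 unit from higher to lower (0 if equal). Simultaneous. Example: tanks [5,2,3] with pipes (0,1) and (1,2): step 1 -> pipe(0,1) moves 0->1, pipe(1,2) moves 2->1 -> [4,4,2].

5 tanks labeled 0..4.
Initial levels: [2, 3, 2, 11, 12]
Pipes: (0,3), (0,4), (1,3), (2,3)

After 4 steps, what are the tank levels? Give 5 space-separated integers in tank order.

Step 1: flows [3->0,4->0,3->1,3->2] -> levels [4 4 3 8 11]
Step 2: flows [3->0,4->0,3->1,3->2] -> levels [6 5 4 5 10]
Step 3: flows [0->3,4->0,1=3,3->2] -> levels [6 5 5 5 9]
Step 4: flows [0->3,4->0,1=3,2=3] -> levels [6 5 5 6 8]

Answer: 6 5 5 6 8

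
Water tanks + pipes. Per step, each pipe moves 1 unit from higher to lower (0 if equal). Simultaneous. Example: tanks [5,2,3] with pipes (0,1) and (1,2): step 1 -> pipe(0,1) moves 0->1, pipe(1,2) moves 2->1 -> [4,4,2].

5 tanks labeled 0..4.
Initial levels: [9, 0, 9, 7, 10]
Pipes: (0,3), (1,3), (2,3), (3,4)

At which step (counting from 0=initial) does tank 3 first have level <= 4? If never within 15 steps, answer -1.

Answer: -1

Derivation:
Step 1: flows [0->3,3->1,2->3,4->3] -> levels [8 1 8 9 9]
Step 2: flows [3->0,3->1,3->2,3=4] -> levels [9 2 9 6 9]
Step 3: flows [0->3,3->1,2->3,4->3] -> levels [8 3 8 8 8]
Step 4: flows [0=3,3->1,2=3,3=4] -> levels [8 4 8 7 8]
Step 5: flows [0->3,3->1,2->3,4->3] -> levels [7 5 7 9 7]
Step 6: flows [3->0,3->1,3->2,3->4] -> levels [8 6 8 5 8]
Step 7: flows [0->3,1->3,2->3,4->3] -> levels [7 5 7 9 7]
  -> period-2 cycle (repeats step 5); tank 3 never drops to <=4
Tank 3 never reaches <=4 within 15 steps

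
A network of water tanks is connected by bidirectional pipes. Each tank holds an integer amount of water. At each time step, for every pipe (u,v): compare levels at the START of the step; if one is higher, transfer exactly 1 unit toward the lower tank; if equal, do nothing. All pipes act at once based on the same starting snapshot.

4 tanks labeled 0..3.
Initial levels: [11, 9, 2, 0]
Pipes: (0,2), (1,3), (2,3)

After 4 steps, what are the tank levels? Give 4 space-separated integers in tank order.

Answer: 7 5 5 5

Derivation:
Step 1: flows [0->2,1->3,2->3] -> levels [10 8 2 2]
Step 2: flows [0->2,1->3,2=3] -> levels [9 7 3 3]
Step 3: flows [0->2,1->3,2=3] -> levels [8 6 4 4]
Step 4: flows [0->2,1->3,2=3] -> levels [7 5 5 5]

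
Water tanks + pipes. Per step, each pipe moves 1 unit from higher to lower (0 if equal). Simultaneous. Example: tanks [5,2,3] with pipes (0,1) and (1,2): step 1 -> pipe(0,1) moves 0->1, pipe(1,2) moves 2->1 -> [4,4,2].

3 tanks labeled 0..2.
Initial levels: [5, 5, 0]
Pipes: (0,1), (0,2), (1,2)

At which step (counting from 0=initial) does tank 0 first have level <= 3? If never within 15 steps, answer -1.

Answer: 2

Derivation:
Step 1: flows [0=1,0->2,1->2] -> levels [4 4 2]
Step 2: flows [0=1,0->2,1->2] -> levels [3 3 4]
Tank 0 first reaches <=3 at step 2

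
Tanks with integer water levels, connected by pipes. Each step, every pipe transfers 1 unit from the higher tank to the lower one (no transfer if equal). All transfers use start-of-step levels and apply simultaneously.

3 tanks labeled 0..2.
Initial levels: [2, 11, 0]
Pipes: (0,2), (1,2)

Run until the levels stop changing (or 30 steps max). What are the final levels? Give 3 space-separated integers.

Answer: 5 5 3

Derivation:
Step 1: flows [0->2,1->2] -> levels [1 10 2]
Step 2: flows [2->0,1->2] -> levels [2 9 2]
Step 3: flows [0=2,1->2] -> levels [2 8 3]
Step 4: flows [2->0,1->2] -> levels [3 7 3]
Step 5: flows [0=2,1->2] -> levels [3 6 4]
Step 6: flows [2->0,1->2] -> levels [4 5 4]
Step 7: flows [0=2,1->2] -> levels [4 4 5]
Step 8: flows [2->0,2->1] -> levels [5 5 3]
Step 9: flows [0->2,1->2] -> levels [4 4 5]
  -> period-2 cycle: step 9 state = step 7 state; never stabilizes
  -> state at step 30: (30-7) mod 2 = 1, same as step 8 -> [5 5 3]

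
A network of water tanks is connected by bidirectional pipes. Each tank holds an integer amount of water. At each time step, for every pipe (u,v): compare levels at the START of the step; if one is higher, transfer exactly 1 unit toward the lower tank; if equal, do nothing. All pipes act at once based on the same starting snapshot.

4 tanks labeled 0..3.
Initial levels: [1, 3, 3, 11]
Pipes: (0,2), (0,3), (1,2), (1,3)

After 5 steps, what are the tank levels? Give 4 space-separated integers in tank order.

Answer: 6 6 3 3

Derivation:
Step 1: flows [2->0,3->0,1=2,3->1] -> levels [3 4 2 9]
Step 2: flows [0->2,3->0,1->2,3->1] -> levels [3 4 4 7]
Step 3: flows [2->0,3->0,1=2,3->1] -> levels [5 5 3 5]
Step 4: flows [0->2,0=3,1->2,1=3] -> levels [4 4 5 5]
Step 5: flows [2->0,3->0,2->1,3->1] -> levels [6 6 3 3]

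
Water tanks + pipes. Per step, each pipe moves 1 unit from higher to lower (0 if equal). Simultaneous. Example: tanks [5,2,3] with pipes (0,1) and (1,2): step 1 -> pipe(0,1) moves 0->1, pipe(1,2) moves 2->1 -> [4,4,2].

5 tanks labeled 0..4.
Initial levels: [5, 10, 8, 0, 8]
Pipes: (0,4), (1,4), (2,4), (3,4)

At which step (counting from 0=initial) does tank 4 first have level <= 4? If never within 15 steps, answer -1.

Answer: 6

Derivation:
Step 1: flows [4->0,1->4,2=4,4->3] -> levels [6 9 8 1 7]
Step 2: flows [4->0,1->4,2->4,4->3] -> levels [7 8 7 2 7]
Step 3: flows [0=4,1->4,2=4,4->3] -> levels [7 7 7 3 7]
Step 4: flows [0=4,1=4,2=4,4->3] -> levels [7 7 7 4 6]
Step 5: flows [0->4,1->4,2->4,4->3] -> levels [6 6 6 5 8]
Step 6: flows [4->0,4->1,4->2,4->3] -> levels [7 7 7 6 4]
Tank 4 first reaches <=4 at step 6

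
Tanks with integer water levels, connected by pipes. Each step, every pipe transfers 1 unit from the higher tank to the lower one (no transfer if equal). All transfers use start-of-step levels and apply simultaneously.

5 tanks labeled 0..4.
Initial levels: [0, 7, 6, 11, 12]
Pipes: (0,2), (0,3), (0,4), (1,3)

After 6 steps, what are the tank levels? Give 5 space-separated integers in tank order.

Answer: 5 7 8 8 8

Derivation:
Step 1: flows [2->0,3->0,4->0,3->1] -> levels [3 8 5 9 11]
Step 2: flows [2->0,3->0,4->0,3->1] -> levels [6 9 4 7 10]
Step 3: flows [0->2,3->0,4->0,1->3] -> levels [7 8 5 7 9]
Step 4: flows [0->2,0=3,4->0,1->3] -> levels [7 7 6 8 8]
Step 5: flows [0->2,3->0,4->0,3->1] -> levels [8 8 7 6 7]
Step 6: flows [0->2,0->3,0->4,1->3] -> levels [5 7 8 8 8]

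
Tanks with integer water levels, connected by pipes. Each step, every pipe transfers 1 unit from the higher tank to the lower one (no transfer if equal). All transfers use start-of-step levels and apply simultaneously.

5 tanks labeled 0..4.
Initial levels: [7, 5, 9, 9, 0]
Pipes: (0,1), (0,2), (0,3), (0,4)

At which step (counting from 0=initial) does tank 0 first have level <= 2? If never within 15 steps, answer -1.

Answer: -1

Derivation:
Step 1: flows [0->1,2->0,3->0,0->4] -> levels [7 6 8 8 1]
Step 2: flows [0->1,2->0,3->0,0->4] -> levels [7 7 7 7 2]
Step 3: flows [0=1,0=2,0=3,0->4] -> levels [6 7 7 7 3]
Step 4: flows [1->0,2->0,3->0,0->4] -> levels [8 6 6 6 4]
Step 5: flows [0->1,0->2,0->3,0->4] -> levels [4 7 7 7 5]
Step 6: flows [1->0,2->0,3->0,4->0] -> levels [8 6 6 6 4]
  -> period-2 cycle (repeats step 4); tank 0 never drops to <=2
Tank 0 never reaches <=2 within 15 steps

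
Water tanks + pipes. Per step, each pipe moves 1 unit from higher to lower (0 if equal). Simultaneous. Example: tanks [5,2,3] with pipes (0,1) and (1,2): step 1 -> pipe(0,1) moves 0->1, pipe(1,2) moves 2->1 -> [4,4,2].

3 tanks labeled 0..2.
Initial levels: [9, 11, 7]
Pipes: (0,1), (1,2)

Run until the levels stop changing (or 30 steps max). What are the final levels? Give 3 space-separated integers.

Step 1: flows [1->0,1->2] -> levels [10 9 8]
Step 2: flows [0->1,1->2] -> levels [9 9 9]
Step 3: flows [0=1,1=2] -> levels [9 9 9]
  -> stable (no change)

Answer: 9 9 9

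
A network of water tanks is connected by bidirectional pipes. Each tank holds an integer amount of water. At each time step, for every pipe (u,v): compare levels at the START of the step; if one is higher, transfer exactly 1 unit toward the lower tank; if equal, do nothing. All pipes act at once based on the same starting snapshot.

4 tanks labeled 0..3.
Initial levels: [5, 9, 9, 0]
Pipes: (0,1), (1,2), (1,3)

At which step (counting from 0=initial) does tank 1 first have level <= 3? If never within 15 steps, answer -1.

Step 1: flows [1->0,1=2,1->3] -> levels [6 7 9 1]
Step 2: flows [1->0,2->1,1->3] -> levels [7 6 8 2]
Step 3: flows [0->1,2->1,1->3] -> levels [6 7 7 3]
Step 4: flows [1->0,1=2,1->3] -> levels [7 5 7 4]
Step 5: flows [0->1,2->1,1->3] -> levels [6 6 6 5]
Step 6: flows [0=1,1=2,1->3] -> levels [6 5 6 6]
Step 7: flows [0->1,2->1,3->1] -> levels [5 8 5 5]
Step 8: flows [1->0,1->2,1->3] -> levels [6 5 6 6]
  -> period-2 cycle (repeats step 6); tank 1 never drops to <=3
Tank 1 never reaches <=3 within 15 steps

Answer: -1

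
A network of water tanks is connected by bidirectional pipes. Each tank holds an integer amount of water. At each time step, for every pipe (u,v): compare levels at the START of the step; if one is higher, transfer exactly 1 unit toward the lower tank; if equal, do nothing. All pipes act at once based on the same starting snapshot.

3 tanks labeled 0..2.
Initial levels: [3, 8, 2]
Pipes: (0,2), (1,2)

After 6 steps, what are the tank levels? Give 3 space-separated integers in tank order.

Answer: 4 4 5

Derivation:
Step 1: flows [0->2,1->2] -> levels [2 7 4]
Step 2: flows [2->0,1->2] -> levels [3 6 4]
Step 3: flows [2->0,1->2] -> levels [4 5 4]
Step 4: flows [0=2,1->2] -> levels [4 4 5]
Step 5: flows [2->0,2->1] -> levels [5 5 3]
Step 6: flows [0->2,1->2] -> levels [4 4 5]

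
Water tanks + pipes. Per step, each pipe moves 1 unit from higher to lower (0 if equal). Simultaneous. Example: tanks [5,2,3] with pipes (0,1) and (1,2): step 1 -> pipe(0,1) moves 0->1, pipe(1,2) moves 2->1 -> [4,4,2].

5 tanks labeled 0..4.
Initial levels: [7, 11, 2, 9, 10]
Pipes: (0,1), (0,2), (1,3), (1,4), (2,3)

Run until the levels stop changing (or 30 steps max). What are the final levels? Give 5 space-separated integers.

Answer: 9 7 6 9 8

Derivation:
Step 1: flows [1->0,0->2,1->3,1->4,3->2] -> levels [7 8 4 9 11]
Step 2: flows [1->0,0->2,3->1,4->1,3->2] -> levels [7 9 6 7 10]
Step 3: flows [1->0,0->2,1->3,4->1,3->2] -> levels [7 8 8 7 9]
Step 4: flows [1->0,2->0,1->3,4->1,2->3] -> levels [9 7 6 9 8]
Step 5: flows [0->1,0->2,3->1,4->1,3->2] -> levels [7 10 8 7 7]
Step 6: flows [1->0,2->0,1->3,1->4,2->3] -> levels [9 7 6 9 8]
  -> period-2 cycle: step 6 state = step 4 state; never stabilizes
  -> state at step 30: (30-4) mod 2 = 0, same as step 4 -> [9 7 6 9 8]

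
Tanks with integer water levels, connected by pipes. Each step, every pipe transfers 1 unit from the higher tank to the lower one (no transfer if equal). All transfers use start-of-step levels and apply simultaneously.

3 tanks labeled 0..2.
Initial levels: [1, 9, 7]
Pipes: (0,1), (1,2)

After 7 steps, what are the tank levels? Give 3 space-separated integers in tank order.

Answer: 6 5 6

Derivation:
Step 1: flows [1->0,1->2] -> levels [2 7 8]
Step 2: flows [1->0,2->1] -> levels [3 7 7]
Step 3: flows [1->0,1=2] -> levels [4 6 7]
Step 4: flows [1->0,2->1] -> levels [5 6 6]
Step 5: flows [1->0,1=2] -> levels [6 5 6]
Step 6: flows [0->1,2->1] -> levels [5 7 5]
Step 7: flows [1->0,1->2] -> levels [6 5 6]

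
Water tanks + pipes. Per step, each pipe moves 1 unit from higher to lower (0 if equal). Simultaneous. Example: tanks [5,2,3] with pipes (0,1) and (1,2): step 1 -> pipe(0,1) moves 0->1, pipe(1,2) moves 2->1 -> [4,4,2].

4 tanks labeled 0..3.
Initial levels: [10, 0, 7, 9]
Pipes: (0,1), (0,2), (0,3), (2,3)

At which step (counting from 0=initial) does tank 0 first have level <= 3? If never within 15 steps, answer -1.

Answer: -1

Derivation:
Step 1: flows [0->1,0->2,0->3,3->2] -> levels [7 1 9 9]
Step 2: flows [0->1,2->0,3->0,2=3] -> levels [8 2 8 8]
Step 3: flows [0->1,0=2,0=3,2=3] -> levels [7 3 8 8]
Step 4: flows [0->1,2->0,3->0,2=3] -> levels [8 4 7 7]
Step 5: flows [0->1,0->2,0->3,2=3] -> levels [5 5 8 8]
Step 6: flows [0=1,2->0,3->0,2=3] -> levels [7 5 7 7]
Step 7: flows [0->1,0=2,0=3,2=3] -> levels [6 6 7 7]
Step 8: flows [0=1,2->0,3->0,2=3] -> levels [8 6 6 6]
Step 9: flows [0->1,0->2,0->3,2=3] -> levels [5 7 7 7]
Step 10: flows [1->0,2->0,3->0,2=3] -> levels [8 6 6 6]
  -> period-2 cycle (repeats step 8); tank 0 never drops to <=3
Tank 0 never reaches <=3 within 15 steps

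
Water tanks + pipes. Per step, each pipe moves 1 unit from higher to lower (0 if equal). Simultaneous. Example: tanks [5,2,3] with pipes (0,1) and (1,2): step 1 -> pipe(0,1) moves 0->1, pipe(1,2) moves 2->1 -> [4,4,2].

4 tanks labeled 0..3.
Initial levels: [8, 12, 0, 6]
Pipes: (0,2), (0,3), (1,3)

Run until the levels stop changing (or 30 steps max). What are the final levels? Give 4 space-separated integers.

Step 1: flows [0->2,0->3,1->3] -> levels [6 11 1 8]
Step 2: flows [0->2,3->0,1->3] -> levels [6 10 2 8]
Step 3: flows [0->2,3->0,1->3] -> levels [6 9 3 8]
Step 4: flows [0->2,3->0,1->3] -> levels [6 8 4 8]
Step 5: flows [0->2,3->0,1=3] -> levels [6 8 5 7]
Step 6: flows [0->2,3->0,1->3] -> levels [6 7 6 7]
Step 7: flows [0=2,3->0,1=3] -> levels [7 7 6 6]
Step 8: flows [0->2,0->3,1->3] -> levels [5 6 7 8]
Step 9: flows [2->0,3->0,3->1] -> levels [7 7 6 6]
  -> period-2 cycle: step 9 state = step 7 state; never stabilizes
  -> state at step 30: (30-7) mod 2 = 1, same as step 8 -> [5 6 7 8]

Answer: 5 6 7 8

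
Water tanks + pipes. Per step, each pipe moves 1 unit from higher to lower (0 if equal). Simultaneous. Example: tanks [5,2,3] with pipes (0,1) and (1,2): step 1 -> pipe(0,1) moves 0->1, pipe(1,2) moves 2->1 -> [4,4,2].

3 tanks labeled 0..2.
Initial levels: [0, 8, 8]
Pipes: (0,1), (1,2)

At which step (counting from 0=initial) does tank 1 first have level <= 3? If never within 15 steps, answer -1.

Answer: -1

Derivation:
Step 1: flows [1->0,1=2] -> levels [1 7 8]
Step 2: flows [1->0,2->1] -> levels [2 7 7]
Step 3: flows [1->0,1=2] -> levels [3 6 7]
Step 4: flows [1->0,2->1] -> levels [4 6 6]
Step 5: flows [1->0,1=2] -> levels [5 5 6]
Step 6: flows [0=1,2->1] -> levels [5 6 5]
Step 7: flows [1->0,1->2] -> levels [6 4 6]
Step 8: flows [0->1,2->1] -> levels [5 6 5]
  -> period-2 cycle (repeats step 6); tank 1 never drops to <=3
Tank 1 never reaches <=3 within 15 steps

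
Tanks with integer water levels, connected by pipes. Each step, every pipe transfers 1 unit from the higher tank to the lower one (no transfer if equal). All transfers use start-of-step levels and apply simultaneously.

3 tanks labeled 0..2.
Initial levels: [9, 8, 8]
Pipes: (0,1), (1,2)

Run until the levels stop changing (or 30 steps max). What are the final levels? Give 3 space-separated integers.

Answer: 9 7 9

Derivation:
Step 1: flows [0->1,1=2] -> levels [8 9 8]
Step 2: flows [1->0,1->2] -> levels [9 7 9]
Step 3: flows [0->1,2->1] -> levels [8 9 8]
  -> period-2 cycle: step 3 state = step 1 state; never stabilizes
  -> state at step 30: (30-1) mod 2 = 1, same as step 2 -> [9 7 9]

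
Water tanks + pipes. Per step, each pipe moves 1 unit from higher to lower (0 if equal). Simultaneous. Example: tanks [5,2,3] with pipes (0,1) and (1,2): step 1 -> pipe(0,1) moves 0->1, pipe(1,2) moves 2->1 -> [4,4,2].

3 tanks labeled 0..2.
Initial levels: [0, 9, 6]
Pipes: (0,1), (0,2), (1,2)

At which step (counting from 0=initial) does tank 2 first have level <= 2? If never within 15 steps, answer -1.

Answer: -1

Derivation:
Step 1: flows [1->0,2->0,1->2] -> levels [2 7 6]
Step 2: flows [1->0,2->0,1->2] -> levels [4 5 6]
Step 3: flows [1->0,2->0,2->1] -> levels [6 5 4]
Step 4: flows [0->1,0->2,1->2] -> levels [4 5 6]
  -> period-2 cycle (repeats step 2); tank 2 never drops to <=2
Tank 2 never reaches <=2 within 15 steps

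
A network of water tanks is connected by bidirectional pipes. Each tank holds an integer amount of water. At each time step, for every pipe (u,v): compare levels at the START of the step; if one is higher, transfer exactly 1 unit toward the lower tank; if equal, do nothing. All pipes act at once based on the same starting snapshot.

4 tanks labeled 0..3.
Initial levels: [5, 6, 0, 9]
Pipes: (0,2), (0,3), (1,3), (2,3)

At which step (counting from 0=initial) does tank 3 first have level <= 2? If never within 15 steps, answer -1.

Answer: -1

Derivation:
Step 1: flows [0->2,3->0,3->1,3->2] -> levels [5 7 2 6]
Step 2: flows [0->2,3->0,1->3,3->2] -> levels [5 6 4 5]
Step 3: flows [0->2,0=3,1->3,3->2] -> levels [4 5 6 5]
Step 4: flows [2->0,3->0,1=3,2->3] -> levels [6 5 4 5]
Step 5: flows [0->2,0->3,1=3,3->2] -> levels [4 5 6 5]
  -> period-2 cycle (repeats step 3); tank 3 never drops to <=2
Tank 3 never reaches <=2 within 15 steps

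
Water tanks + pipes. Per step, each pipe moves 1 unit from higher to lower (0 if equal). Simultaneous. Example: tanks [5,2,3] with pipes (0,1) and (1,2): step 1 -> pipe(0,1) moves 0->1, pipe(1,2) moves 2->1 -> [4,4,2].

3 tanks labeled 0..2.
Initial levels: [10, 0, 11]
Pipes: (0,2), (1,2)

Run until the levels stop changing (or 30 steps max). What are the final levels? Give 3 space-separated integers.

Step 1: flows [2->0,2->1] -> levels [11 1 9]
Step 2: flows [0->2,2->1] -> levels [10 2 9]
Step 3: flows [0->2,2->1] -> levels [9 3 9]
Step 4: flows [0=2,2->1] -> levels [9 4 8]
Step 5: flows [0->2,2->1] -> levels [8 5 8]
Step 6: flows [0=2,2->1] -> levels [8 6 7]
Step 7: flows [0->2,2->1] -> levels [7 7 7]
Step 8: flows [0=2,1=2] -> levels [7 7 7]
  -> stable (no change)

Answer: 7 7 7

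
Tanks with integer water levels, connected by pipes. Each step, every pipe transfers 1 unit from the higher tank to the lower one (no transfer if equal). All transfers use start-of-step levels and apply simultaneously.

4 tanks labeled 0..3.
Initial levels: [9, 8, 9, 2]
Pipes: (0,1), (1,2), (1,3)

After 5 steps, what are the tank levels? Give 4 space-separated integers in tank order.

Answer: 8 5 8 7

Derivation:
Step 1: flows [0->1,2->1,1->3] -> levels [8 9 8 3]
Step 2: flows [1->0,1->2,1->3] -> levels [9 6 9 4]
Step 3: flows [0->1,2->1,1->3] -> levels [8 7 8 5]
Step 4: flows [0->1,2->1,1->3] -> levels [7 8 7 6]
Step 5: flows [1->0,1->2,1->3] -> levels [8 5 8 7]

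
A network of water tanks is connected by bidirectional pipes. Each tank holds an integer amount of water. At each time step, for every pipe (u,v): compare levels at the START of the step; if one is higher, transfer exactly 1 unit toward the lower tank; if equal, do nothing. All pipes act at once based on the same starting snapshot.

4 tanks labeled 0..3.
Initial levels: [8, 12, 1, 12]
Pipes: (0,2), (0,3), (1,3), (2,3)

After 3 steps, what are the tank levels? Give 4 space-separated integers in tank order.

Step 1: flows [0->2,3->0,1=3,3->2] -> levels [8 12 3 10]
Step 2: flows [0->2,3->0,1->3,3->2] -> levels [8 11 5 9]
Step 3: flows [0->2,3->0,1->3,3->2] -> levels [8 10 7 8]

Answer: 8 10 7 8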